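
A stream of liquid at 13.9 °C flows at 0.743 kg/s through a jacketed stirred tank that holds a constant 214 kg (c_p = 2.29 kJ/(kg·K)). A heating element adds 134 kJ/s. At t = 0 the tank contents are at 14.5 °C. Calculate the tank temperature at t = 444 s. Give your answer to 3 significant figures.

75.9 °C

Heat balance on the well-mixed liquid: M c_p dT/dt = ṁ c_p (T_in − T) + 134.
τ = M/ṁ = 288.02 s; T_ss = T_in + Q̇/(ṁ c_p) = 13.9 + 134/(0.743·2.29) = 92.655 °C.
This is linear first-order; T(t) = T_ss + (T₀ − T_ss) e^(−t/τ).
T(444) = 92.655 + (-78.155)·e^(−444/288.02) = 92.655 + (-78.155)·0.21405 = 75.926 °C.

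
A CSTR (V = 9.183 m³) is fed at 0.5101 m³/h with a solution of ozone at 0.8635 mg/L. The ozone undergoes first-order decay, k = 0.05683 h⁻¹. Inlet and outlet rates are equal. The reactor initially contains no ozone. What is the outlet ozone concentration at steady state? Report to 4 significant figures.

0.4268 mg/L

V dC/dt = Q(C_in − C) − k V C.
Steady state (dC/dt = 0): C_ss = Q C_in/(Q + kV) = C_in/(1 + kV/Q).
C_ss = 0.5101·0.8635/(0.5101 + 0.05683·9.183) = 0.440471/1.03197 = 0.426826 mg/L.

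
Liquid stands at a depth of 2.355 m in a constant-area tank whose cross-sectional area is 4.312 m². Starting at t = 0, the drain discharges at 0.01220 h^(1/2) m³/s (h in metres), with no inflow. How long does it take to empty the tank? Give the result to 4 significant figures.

1085 s

A dh/dt = −Q_out = −0.01220 √h.
Separate and integrate: 2(√h − √h₀) = −(0.01220/A) t.
Tank is empty when √h = 0: t_empty = 2A√h₀/0.01220.
t_empty = 2·4.312·√2.355/0.01220 = 8.62400·1.53460/0.01220 = 1084.79 s.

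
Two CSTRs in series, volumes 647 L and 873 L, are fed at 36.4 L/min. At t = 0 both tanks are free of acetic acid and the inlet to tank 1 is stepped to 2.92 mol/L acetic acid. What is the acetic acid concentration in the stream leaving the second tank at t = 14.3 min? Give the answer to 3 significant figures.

0.446 mol/L

Species balance on tank i: dCᵢ/dt = (Cᵢ₋₁ − Cᵢ)/τᵢ with τᵢ = Vᵢ/Q.
τ₁ = 647/36.4 = 17.775 min; τ₂ = 873/36.4 = 23.984 min.
Solving the cascade with C₁(0)=C₂(0)=0 gives C₂(t) = C_in[1 − (τ₁ e^(−t/τ₁) − τ₂ e^(−t/τ₂))/(τ₁ − τ₂)].
At t = 14.3: e^(−t/τ₁) = 0.44731, e^(−t/τ₂) = 0.55088.
C₂ = 2.92·[1 − (17.775·0.44731 − 23.984·0.55088)/(-6.2088)] = 2.92·0.15261 = 0.44563 mol/L.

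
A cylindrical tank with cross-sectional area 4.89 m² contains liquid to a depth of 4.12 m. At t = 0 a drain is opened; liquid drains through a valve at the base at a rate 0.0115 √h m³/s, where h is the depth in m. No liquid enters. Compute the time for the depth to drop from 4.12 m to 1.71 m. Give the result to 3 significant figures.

Volume balance on the tank: A dh/dt = −0.0115 √h.
Separate and integrate: 2(√h − √h₀) = −(0.0115/A) t.
t = 2A(√h₀ − √h)/0.0115 = 2·4.89·(√4.12 − √1.71)/0.0115
  = 9.7800 × (2.0298 − 1.3077) / 0.0115 = 614.11 s.

614 s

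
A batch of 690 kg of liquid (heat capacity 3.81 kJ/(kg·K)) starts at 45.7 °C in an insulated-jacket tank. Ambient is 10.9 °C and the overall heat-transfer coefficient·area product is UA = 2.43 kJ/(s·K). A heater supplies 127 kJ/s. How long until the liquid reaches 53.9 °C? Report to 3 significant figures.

Unsteady energy balance on the tank contents: M c_p dT/dt = −UA(T − T_amb) + Q̇.
τ = M c_p/UA = 1081.9 s; T_ss = T_amb + Q̇/UA = 10.9 + 127/2.43 = 63.163 °C.
T(t) = T_ss + (T₀ − T_ss)e^(−t/τ); set T = 53.9:
t = −τ ln[(T − T_ss)/(T₀ − T_ss)] = −1081.9 · ln(0.53045) = 685.93 s.

686 s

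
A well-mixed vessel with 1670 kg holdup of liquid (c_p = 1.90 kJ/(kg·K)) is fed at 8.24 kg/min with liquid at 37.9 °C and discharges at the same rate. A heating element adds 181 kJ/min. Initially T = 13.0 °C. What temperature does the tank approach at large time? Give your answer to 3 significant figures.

First-law balance (no shaft work): M c_p dT/dt = ṁ c_p (T_in − T) + 181.
At steady state dT/dt = 0 ⇒ T_ss = T_in + Q̇/(ṁ c_p) = 37.9 + 181/(8.24·1.90) = 49.461 °C.

49.5 °C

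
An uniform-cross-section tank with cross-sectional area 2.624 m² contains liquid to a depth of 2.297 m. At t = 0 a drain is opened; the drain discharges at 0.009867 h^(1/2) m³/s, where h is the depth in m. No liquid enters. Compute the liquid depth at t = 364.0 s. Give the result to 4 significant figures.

Volume balance on the tank: A dh/dt = −0.009867 √h.
Separate and integrate: 2(√h − √h₀) = −(0.009867/A) t.
√h = √2.297 − 0.009867·364.0/(2·2.624) = 1.51559 − 0.684373 = 0.831213.
h = 0.831213² = 0.690915 m.

0.6909 m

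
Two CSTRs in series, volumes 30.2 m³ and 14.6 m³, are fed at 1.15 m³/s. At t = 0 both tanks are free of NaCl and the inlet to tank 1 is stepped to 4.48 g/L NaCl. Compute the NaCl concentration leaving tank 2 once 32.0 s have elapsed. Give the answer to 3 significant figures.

Time constants: τᵢ = Vᵢ/Q for each well-mixed tank.
τ₁ = 30.2/1.15 = 26.261 s; τ₂ = 14.6/1.15 = 12.696 s.
Solving the cascade with C₁(0)=C₂(0)=0 gives C₂(t) = C_in[1 − (τ₁ e^(−t/τ₁) − τ₂ e^(−t/τ₂))/(τ₁ − τ₂)].
At t = 32.0: e^(−t/τ₁) = 0.29566, e^(−t/τ₂) = 0.080416.
C₂ = 4.48·[1 − (26.261·0.29566 − 12.696·0.080416)/(13.565)] = 4.48·0.50289 = 2.2530 g/L.

2.25 g/L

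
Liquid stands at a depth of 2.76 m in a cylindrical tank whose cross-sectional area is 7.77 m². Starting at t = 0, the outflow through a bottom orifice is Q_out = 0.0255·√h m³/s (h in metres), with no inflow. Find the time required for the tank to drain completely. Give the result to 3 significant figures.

1010 s

A dh/dt = −Q_out = −0.0255 √h.
∫ h^(−1/2) dh = −(0.0255/A) ∫ dt, giving 2√h = 2√h₀ − (0.0255/A) t.
Set h = 0: 2√h₀ = (0.0255/A) t_empty ⇒ t_empty = 2A√h₀/0.0255.
t_empty = 2·7.77·√2.76/0.0255 = 15.540·1.6613/0.0255 = 1012.4 s.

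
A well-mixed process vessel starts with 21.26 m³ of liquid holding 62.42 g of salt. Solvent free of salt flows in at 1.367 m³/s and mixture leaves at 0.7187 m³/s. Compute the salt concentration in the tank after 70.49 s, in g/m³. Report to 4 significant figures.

0.2613 g/m³

Let m(t) be the amount of salt. Volume: V(t) = V₀ + (Q_in − Q_out) t = 21.26 + 0.648300 t; V(70.49) = 66.9587 m³.
Solute balance: dm/dt = 0 − Q_out C = −Q_out m/V(t).
Separate: dm/m = −Q_out dt/V(t) ⇒ ln(m/m₀) = −(Q_out/(Q_in−Q_out)) ln(V/V₀).
m = m₀ (V₀/V)^(Q_out/(Q_in−Q_out)) = 62.42 × (21.26/66.9587)^(1.10859) = 17.4975 g.
C = m/V = 17.4975/66.9587 = 0.261317 g/m³.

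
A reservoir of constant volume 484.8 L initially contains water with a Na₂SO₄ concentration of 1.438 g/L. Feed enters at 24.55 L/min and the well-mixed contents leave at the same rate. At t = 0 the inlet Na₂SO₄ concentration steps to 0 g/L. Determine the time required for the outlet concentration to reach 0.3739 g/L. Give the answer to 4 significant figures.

26.60 min

Unsteady species balance (constant V, well mixed): V dC/dt = Q(C_in − C), so τ = V/Q = 19.7475 min.
C(t) = C_in + (C₀ − C_in) e^(−t/τ). Set C = 0.3739 and solve for t:
e^(−t/τ) = (C − C_in)/(C₀ − C_in) = (0.3739 − 0)/(1.438 − 0) = 0.260014
t = −τ ln(…) = 19.7475 × 1.34702 = 26.6002 min.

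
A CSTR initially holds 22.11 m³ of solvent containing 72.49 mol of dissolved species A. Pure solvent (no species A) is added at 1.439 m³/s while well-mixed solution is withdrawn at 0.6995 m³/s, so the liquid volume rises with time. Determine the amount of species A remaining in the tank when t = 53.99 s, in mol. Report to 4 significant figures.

27.32 mol

Let m(t) be the amount of species A. Volume: V(t) = V₀ + (Q_in − Q_out) t = 22.11 + 0.739500 t; V(53.99) = 62.0356 m³.
No species A enters, so dm/dt = −Q_out · (m/V).
dm/m = −Q_out dt/(V₀ + 0.739500 t); integrating gives ln(m/m₀) = −(Q_out/(Q_in−Q_out)) ln(V/V₀).
m = m₀ (V₀/V)^(Q_out/(Q_in−Q_out)) = 72.49 × (22.11/62.0356)^(0.945909) = 27.3188 mol.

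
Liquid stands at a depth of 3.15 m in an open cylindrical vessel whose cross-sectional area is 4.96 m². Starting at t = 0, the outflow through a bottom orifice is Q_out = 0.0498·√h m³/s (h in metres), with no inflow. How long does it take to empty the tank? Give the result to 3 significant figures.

Volume balance on the tank: A dh/dt = −0.0498 √h.
This is separable: 2 d(√h)/dt = −0.0498/A, so √h = √h₀ − (0.0498/(2A)) t.
Tank is empty when √h = 0: t_empty = 2A√h₀/0.0498.
t_empty = 2·4.96·√3.15/0.0498 = 9.9200·1.7748/0.0498 = 353.54 s.

354 s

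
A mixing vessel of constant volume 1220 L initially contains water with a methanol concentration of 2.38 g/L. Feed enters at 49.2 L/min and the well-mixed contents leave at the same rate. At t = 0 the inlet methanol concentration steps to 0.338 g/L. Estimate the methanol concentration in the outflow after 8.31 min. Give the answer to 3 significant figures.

Accumulation = in − out for the solute gives V dC/dt = Q(C_in − C).
Rewrite as dC/dt + C/τ = C_in/τ, τ = V/Q = 24.797 min.
Integrating: C(t) = C_in + (C₀ − C_in) e^(−t/τ).
C(8.31) = 0.338 + (2.38 − 0.338)·e^(−8.31/24.797) = 0.338 + (2.0420)·0.71525 = 1.7985 g/L.

1.80 g/L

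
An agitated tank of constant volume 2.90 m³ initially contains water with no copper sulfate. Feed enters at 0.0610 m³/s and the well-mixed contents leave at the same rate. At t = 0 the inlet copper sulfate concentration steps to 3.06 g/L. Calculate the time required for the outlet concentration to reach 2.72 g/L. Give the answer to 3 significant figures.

104 s

Accumulation = in − out for the solute gives V dC/dt = Q(C_in − C), so τ = V/Q = 47.541 s.
C(t) = C_in + (C₀ − C_in) e^(−t/τ). Set C = 2.72 and solve for t:
e^(−t/τ) = (C − C_in)/(C₀ − C_in) = (2.72 − 3.06)/(0 − 3.06) = 0.11111
t = −τ ln(…) = 47.541 × 2.1972 = 104.46 s.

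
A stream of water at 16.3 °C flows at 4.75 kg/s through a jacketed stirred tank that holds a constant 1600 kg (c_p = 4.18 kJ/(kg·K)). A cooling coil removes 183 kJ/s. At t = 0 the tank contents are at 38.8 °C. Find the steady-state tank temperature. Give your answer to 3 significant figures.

Unsteady energy balance on the tank contents: M c_p dT/dt = ṁ c_p (T_in − T) − 183.
At steady state dT/dt = 0 ⇒ T_ss = T_in − Q̇/(ṁ c_p) = 16.3 − 183/(4.75·4.18) = 7.0832 °C.

7.08 °C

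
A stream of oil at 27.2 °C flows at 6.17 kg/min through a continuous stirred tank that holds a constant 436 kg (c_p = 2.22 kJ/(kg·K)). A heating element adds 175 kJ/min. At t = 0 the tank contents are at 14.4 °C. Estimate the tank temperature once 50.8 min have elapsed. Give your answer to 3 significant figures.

27.5 °C

Heat balance on the well-mixed liquid: M c_p dT/dt = ṁ c_p (T_in − T) + 175.
τ = M/ṁ = 70.665 min; T_ss = T_in + Q̇/(ṁ c_p) = 27.2 + 175/(6.17·2.22) = 39.976 °C.
This is linear first-order; T(t) = T_ss + (T₀ − T_ss) e^(−t/τ).
T(50.8) = 39.976 + (-25.576)·e^(−50.8/70.665) = 39.976 + (-25.576)·0.48729 = 27.513 °C.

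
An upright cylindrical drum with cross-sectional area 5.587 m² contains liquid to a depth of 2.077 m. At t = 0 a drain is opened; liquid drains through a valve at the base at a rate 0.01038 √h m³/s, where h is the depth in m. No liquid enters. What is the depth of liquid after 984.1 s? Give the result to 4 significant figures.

0.2777 m

Accumulation of liquid (constant cross-section A): A dh/dt = −0.01038 √h.
This is separable: 2 d(√h)/dt = −0.01038/A, so √h = √h₀ − (0.01038/(2A)) t.
√h = √2.077 − 0.01038·984.1/(2·5.587) = 1.44118 − 0.914172 = 0.527008.
h = 0.527008² = 0.277738 m.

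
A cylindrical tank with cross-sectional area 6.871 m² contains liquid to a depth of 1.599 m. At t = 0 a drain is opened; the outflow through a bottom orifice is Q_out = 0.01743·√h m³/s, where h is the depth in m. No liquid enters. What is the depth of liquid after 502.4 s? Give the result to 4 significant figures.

0.3935 m

Volume balance on the tank: A dh/dt = −0.01743 √h.
Separate and integrate: 2(√h − √h₀) = −(0.01743/A) t.
√h = √1.599 − 0.01743·502.4/(2·6.871) = 1.26452 − 0.637231 = 0.627284.
h = 0.627284² = 0.393486 m.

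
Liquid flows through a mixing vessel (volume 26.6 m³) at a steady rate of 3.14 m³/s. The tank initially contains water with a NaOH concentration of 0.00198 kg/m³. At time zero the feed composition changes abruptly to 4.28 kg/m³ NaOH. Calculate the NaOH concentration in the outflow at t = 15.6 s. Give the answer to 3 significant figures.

3.60 kg/m³

Unsteady species balance (constant V, well mixed): V dC/dt = Q(C_in − C).
Rewrite as dC/dt + C/τ = C_in/τ, τ = V/Q = 8.4713 s.
C approaches C_in exponentially: C(t) = C_in + (C₀ − C_in) e^(−t/τ).
C(15.6) = 4.28 + (0.00198 − 4.28)·e^(−15.6/8.4713) = 4.28 + (-4.2780)·0.15858 = 3.6016 kg/m³.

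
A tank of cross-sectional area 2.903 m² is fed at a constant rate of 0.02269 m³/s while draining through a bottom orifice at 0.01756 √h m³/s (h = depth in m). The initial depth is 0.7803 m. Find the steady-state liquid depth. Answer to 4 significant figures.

Level balance: A dh/dt = 0.02269 − 0.01756 √h. Setting dh/dt = 0:
Q_in = 0.01756 √h_ss ⇒ √h_ss = 0.02269/0.01756 = 1.29214.
h_ss = 1.29214² = 1.66963 m. (Since h₀ = 0.7803 m < h_ss, the level will rise toward this value.)

1.670 m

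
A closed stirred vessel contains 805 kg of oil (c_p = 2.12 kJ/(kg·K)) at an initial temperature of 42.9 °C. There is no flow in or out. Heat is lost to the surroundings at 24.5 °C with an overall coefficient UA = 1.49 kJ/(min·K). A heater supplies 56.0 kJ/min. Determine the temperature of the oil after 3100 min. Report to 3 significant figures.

Heat balance on the well-mixed liquid: M c_p dT/dt = −UA(T − T_amb) + Q̇.
dT/dt = (T_ss − T)/τ with T_ss = T_amb + Q̇/UA = 24.5 + 56.0/1.49 = 62.084 °C, τ = M c_p/UA = 805·2.12/1.49 = 1145.4 min.
This is linear first-order; T(t) = T_ss + (T₀ − T_ss) e^(−t/τ).
T(3100) = 62.084 + (-19.184)·0.066767 = 60.803 °C.

60.8 °C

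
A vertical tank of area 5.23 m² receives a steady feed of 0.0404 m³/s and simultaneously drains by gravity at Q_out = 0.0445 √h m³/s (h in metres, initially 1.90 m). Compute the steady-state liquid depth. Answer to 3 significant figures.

Level balance: A dh/dt = 0.0404 − 0.0445 √h. Setting dh/dt = 0:
Q_in = 0.0445 √h_ss ⇒ √h_ss = 0.0404/0.0445 = 0.90787.
h_ss = 0.90787² = 0.82422 m. (Since h₀ = 1.90 m > h_ss, the level will fall toward this value.)

0.824 m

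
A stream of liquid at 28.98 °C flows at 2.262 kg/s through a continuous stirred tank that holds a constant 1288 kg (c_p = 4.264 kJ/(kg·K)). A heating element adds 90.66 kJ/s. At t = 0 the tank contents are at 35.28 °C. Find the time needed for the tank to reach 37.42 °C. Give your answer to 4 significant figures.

Unsteady energy balance on the tank contents: M c_p dT/dt = ṁ c_p (T_in − T) + 90.66.
τ = M/ṁ = 569.408 s; T_ss = T_in + Q̇/(ṁ c_p) = 38.3795 °C.
T(t) = T_ss + (T₀ − T_ss) e^(−t/τ). Set T = 37.42:
e^(−t/τ) = (37.42 − 38.3795)/(35.28 − 38.3795) = 0.309572
t = −569.408 · ln(0.309572) = 667.668 s.

667.7 s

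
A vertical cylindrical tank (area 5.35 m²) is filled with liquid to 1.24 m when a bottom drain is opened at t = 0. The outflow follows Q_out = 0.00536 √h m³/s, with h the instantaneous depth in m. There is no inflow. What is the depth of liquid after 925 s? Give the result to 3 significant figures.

0.423 m

With no inflow, A dh/dt = −0.00536 √h.
Separate and integrate: 2(√h − √h₀) = −(0.00536/A) t.
√h = √1.24 − 0.00536·925/(2·5.35) = 1.1136 − 0.46336 = 0.65019.
h = 0.65019² = 0.42274 m.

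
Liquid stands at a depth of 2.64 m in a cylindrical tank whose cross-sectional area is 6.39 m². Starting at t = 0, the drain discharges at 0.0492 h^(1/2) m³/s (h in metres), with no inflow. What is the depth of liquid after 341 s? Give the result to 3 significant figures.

0.0974 m

Accumulation of liquid (constant cross-section A): A dh/dt = −0.0492 √h.
This is separable: 2 d(√h)/dt = −0.0492/A, so √h = √h₀ − (0.0492/(2A)) t.
√h = √2.64 − 0.0492·341/(2·6.39) = 1.6248 − 1.3128 = 0.31204.
h = 0.31204² = 0.097368 m.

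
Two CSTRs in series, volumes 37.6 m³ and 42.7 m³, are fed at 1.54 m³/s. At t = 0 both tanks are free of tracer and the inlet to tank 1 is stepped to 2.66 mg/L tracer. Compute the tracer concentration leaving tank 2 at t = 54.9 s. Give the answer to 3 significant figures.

1.66 mg/L

Each tank obeys Vᵢ dCᵢ/dt = Q(Cᵢ₋₁ − Cᵢ), so τᵢ = Vᵢ/Q.
τ₁ = 37.6/1.54 = 24.416 s; τ₂ = 42.7/1.54 = 27.727 s.
Solving the cascade with C₁(0)=C₂(0)=0 gives C₂(t) = C_in[1 − (τ₁ e^(−t/τ₁) − τ₂ e^(−t/τ₂))/(τ₁ − τ₂)].
At t = 54.9: e^(−t/τ₁) = 0.10555, e^(−t/τ₂) = 0.13807.
C₂ = 2.66·[1 − (24.416·0.10555 − 27.727·0.13807)/(-3.3117)] = 2.66·0.62219 = 1.6550 mg/L.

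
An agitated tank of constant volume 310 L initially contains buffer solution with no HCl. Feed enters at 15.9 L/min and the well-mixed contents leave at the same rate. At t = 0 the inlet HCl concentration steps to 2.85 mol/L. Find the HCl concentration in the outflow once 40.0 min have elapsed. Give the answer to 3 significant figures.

Mass balance on the solute (V constant): V dC/dt = Q(C_in − C).
Rewrite as dC/dt + C/τ = C_in/τ, τ = V/Q = 19.497 min.
C approaches C_in exponentially: C(t) = C_in + (C₀ − C_in) e^(−t/τ).
C(40.0) = 2.85 + (0 − 2.85)·e^(−40.0/19.497) = 2.85 + (-2.8500)·0.12853 = 2.4837 mol/L.

2.48 mol/L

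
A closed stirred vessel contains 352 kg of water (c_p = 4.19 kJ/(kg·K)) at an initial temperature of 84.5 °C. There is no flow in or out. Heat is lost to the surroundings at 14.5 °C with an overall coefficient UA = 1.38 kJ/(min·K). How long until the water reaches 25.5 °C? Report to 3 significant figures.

Lumped-capacitance energy balance: M c_p dT/dt = UA(T_amb − T).
τ = M c_p/UA = 1068.8 min; T_ss = T_amb = 14.500 °C.
T(t) = T_ss + (T₀ − T_ss)e^(−t/τ); set T = 25.5:
t = −τ ln[(T − T_ss)/(T₀ − T_ss)] = −1068.8 · ln(0.15714) = 1977.8 min.

1980 min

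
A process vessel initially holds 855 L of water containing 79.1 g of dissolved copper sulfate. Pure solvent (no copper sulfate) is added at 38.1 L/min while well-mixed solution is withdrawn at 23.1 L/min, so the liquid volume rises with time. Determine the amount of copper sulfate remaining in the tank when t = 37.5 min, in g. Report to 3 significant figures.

36.3 g

Let m(t) be the amount of copper sulfate. Volume: V(t) = V₀ + (Q_in − Q_out) t = 855 + 15.000 t; V(37.5) = 1417.5 L.
No copper sulfate enters, so dm/dt = −Q_out · (m/V).
dm/m = −Q_out dt/(V₀ + 15.000 t); integrating gives ln(m/m₀) = −(Q_out/(Q_in−Q_out)) ln(V/V₀).
m = m₀ (V₀/V)^(Q_out/(Q_in−Q_out)) = 79.1 × (855/1417.5)^(1.5400) = 36.313 g.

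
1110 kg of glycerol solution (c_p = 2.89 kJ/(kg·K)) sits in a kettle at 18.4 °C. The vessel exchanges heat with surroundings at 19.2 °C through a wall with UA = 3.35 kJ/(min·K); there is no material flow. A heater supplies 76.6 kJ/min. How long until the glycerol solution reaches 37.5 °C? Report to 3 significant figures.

1580 min

M c_p dT/dt = −UA(T − T_amb) + Q̇.
τ = M c_p/UA = 957.58 min; T_ss = T_amb + Q̇/UA = 19.2 + 76.6/3.35 = 42.066 °C.
T(t) = T_ss + (T₀ − T_ss)e^(−t/τ); set T = 37.5:
t = −τ ln[(T − T_ss)/(T₀ − T_ss)] = −957.58 · ln(0.19292) = 1575.7 min.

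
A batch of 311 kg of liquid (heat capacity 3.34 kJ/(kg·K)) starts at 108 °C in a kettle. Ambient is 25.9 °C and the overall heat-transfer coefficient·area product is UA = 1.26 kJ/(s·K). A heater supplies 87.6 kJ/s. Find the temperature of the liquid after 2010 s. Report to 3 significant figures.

96.5 °C

Heat balance on the well-mixed liquid: M c_p dT/dt = −UA(T − T_amb) + Q̇.
dT/dt = (T_ss − T)/τ with T_ss = T_amb + Q̇/UA = 25.9 + 87.6/1.26 = 95.424 °C, τ = M c_p/UA = 311·3.34/1.26 = 824.40 s.
T approaches T_ss exponentially: T(t) = T_ss + (T₀ − T_ss) e^(−t/τ).
T(2010) = 95.424 + (12.576)·0.087323 = 96.522 °C.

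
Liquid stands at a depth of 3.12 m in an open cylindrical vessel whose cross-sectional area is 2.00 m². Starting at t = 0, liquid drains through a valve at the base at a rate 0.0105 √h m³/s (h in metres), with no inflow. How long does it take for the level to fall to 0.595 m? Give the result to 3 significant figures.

Volume balance on the tank: A dh/dt = −0.0105 √h.
Separate and integrate: 2(√h − √h₀) = −(0.0105/A) t.
t = 2A(√h₀ − √h)/0.0105 = 2·2.00·(√3.12 − √0.595)/0.0105
  = 4.0000 × (1.7664 − 0.77136) / 0.0105 = 379.04 s.

379 s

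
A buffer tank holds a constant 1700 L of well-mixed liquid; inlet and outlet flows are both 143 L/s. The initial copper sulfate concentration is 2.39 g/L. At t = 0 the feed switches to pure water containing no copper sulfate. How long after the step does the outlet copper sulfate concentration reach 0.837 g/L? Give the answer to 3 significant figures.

Species balance on the tank: V dC/dt = Q(C_in − C), so τ = V/Q = 11.888 s.
C(t) = C_in + (C₀ − C_in) e^(−t/τ). Set C = 0.837 and solve for t:
e^(−t/τ) = (C − C_in)/(C₀ − C_in) = (0.837 − 0)/(2.39 − 0) = 0.35021
t = −τ ln(…) = 11.888 × 1.0492 = 12.473 s.

12.5 s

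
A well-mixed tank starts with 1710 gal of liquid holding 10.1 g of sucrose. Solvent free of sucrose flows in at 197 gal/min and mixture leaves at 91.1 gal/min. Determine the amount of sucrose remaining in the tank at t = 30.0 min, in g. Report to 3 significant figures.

Total volume: dV/dt = Q_in − Q_out = 105.90 gal/min, so V(t) = 1710 + 105.90 t and V(30.0) = 4887.0 gal.
Species balance (pure solvent in): dm/dt = −Q_out · m/V(t).
dm/m = −Q_out dt/(V₀ + 105.90 t); integrating gives ln(m/m₀) = −(Q_out/(Q_in−Q_out)) ln(V/V₀).
m = m₀ (V₀/V)^(Q_out/(Q_in−Q_out)) = 10.1 × (1710/4887.0)^(0.86025) = 4.0927 g.

4.09 g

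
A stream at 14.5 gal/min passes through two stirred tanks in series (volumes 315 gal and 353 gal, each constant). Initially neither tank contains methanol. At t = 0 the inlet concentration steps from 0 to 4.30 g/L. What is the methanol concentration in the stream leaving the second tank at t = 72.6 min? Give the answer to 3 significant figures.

3.54 g/L

Species balance on tank i: dCᵢ/dt = (Cᵢ₋₁ − Cᵢ)/τᵢ with τᵢ = Vᵢ/Q.
τ₁ = 315/14.5 = 21.724 min; τ₂ = 353/14.5 = 24.345 min.
Solving the cascade with C₁(0)=C₂(0)=0 gives C₂(t) = C_in[1 − (τ₁ e^(−t/τ₁) − τ₂ e^(−t/τ₂))/(τ₁ − τ₂)].
At t = 72.6: e^(−t/τ₁) = 0.035370, e^(−t/τ₂) = 0.050684.
C₂ = 4.30·[1 − (21.724·0.035370 − 24.345·0.050684)/(-2.6207)] = 4.30·0.82237 = 3.5362 g/L.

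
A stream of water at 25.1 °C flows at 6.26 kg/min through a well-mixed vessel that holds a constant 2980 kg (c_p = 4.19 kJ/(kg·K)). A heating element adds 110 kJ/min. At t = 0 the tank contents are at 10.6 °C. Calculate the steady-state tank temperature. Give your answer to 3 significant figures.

M c_p dT/dt = ṁ c_p (T_in − T) + Q̇.
At steady state dT/dt = 0 ⇒ T_ss = T_in + Q̇/(ṁ c_p) = 25.1 + 110/(6.26·4.19) = 29.294 °C.

29.3 °C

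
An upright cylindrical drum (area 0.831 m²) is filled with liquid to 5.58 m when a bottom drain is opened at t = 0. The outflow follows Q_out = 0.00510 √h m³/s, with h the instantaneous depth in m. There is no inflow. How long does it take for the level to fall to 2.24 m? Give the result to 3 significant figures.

282 s

A dh/dt = −Q_out = −0.00510 √h.
∫ h^(−1/2) dh = −(0.00510/A) ∫ dt, giving 2√h = 2√h₀ − (0.00510/A) t.
t = 2A(√h₀ − √h)/0.00510 = 2·0.831·(√5.58 − √2.24)/0.00510
  = 1.6620 × (2.3622 − 1.4967) / 0.00510 = 282.06 s.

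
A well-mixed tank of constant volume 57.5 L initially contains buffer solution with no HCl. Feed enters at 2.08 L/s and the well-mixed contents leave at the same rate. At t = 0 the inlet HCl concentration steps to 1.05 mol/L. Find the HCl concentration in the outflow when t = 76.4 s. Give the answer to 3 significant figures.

Unsteady species balance (constant V, well mixed): V dC/dt = Q(C_in − C).
Rewrite as dC/dt + C/τ = C_in/τ, τ = V/Q = 27.644 s.
This is linear first-order; C(t) = C_in + (C₀ − C_in) e^(−t/τ).
C(76.4) = 1.05 + (0 − 1.05)·e^(−76.4/27.644) = 1.05 + (-1.0500)·0.063059 = 0.98379 mol/L.

0.984 mol/L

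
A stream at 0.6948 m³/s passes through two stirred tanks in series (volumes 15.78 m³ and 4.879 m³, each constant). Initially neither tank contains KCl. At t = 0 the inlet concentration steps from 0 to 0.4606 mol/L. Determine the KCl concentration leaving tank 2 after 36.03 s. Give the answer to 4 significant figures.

0.3254 mol/L

Species balance on tank i: dCᵢ/dt = (Cᵢ₋₁ − Cᵢ)/τᵢ with τᵢ = Vᵢ/Q.
τ₁ = 15.78/0.6948 = 22.7116 s; τ₂ = 4.879/0.6948 = 7.02216 s.
Tank 1: C₁ = C_in(1 − e^(−t/τ₁)). Tank 2 (τ₁ ≠ τ₂): C₂ = C_in[1 − (τ₁ e^(−t/τ₁) − τ₂ e^(−t/τ₂))/(τ₁ − τ₂)].
At t = 36.03: e^(−t/τ₁) = 0.204658, e^(−t/τ₂) = 0.00591126.
C₂ = 0.4606·[1 − (22.7116·0.204658 − 7.02216·0.00591126)/(15.6894)] = 0.4606·0.706388 = 0.325363 mol/L.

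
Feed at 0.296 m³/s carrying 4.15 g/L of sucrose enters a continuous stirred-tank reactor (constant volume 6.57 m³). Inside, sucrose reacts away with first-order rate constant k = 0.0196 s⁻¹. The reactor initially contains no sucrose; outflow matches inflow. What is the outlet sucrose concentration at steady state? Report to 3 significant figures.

Accumulation = in − out − consumed: V dC/dt = Q C_in − Q C − k V C.
At steady state: 0 = Q C_in − (Q + kV) C_ss, so C_ss = Q C_in/(Q + kV).
C_ss = 0.296·4.15/(0.296 + 0.0196·6.57) = 1.2284/0.42477 = 2.8919 g/L.

2.89 g/L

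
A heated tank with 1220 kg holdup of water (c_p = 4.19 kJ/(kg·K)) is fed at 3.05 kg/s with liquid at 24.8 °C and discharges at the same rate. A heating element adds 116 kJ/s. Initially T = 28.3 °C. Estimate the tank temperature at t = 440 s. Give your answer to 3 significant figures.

32.0 °C

M c_p dT/dt = ṁ c_p (T_in − T) + Q̇.
τ = M/ṁ = 400.00 s; T_ss = T_in + Q̇/(ṁ c_p) = 24.8 + 116/(3.05·4.19) = 33.877 °C.
Integrating: T(t) = T_ss + (T₀ − T_ss) e^(−t/τ).
T(440) = 33.877 + (-5.5770)·e^(−440/400.00) = 33.877 + (-5.5770)·0.33287 = 32.021 °C.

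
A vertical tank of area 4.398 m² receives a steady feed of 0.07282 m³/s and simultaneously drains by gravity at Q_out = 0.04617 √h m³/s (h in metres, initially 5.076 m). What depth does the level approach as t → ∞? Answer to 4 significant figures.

Accumulation of liquid (constant cross-section A): A dh/dt = Q_in − 0.04617 √h. At steady state dh/dt = 0:
Q_in = 0.04617 √h_ss ⇒ √h_ss = 0.07282/0.04617 = 1.57721.
h_ss = 1.57721² = 2.48761 m. (Since h₀ = 5.076 m > h_ss, the level will fall toward this value.)

2.488 m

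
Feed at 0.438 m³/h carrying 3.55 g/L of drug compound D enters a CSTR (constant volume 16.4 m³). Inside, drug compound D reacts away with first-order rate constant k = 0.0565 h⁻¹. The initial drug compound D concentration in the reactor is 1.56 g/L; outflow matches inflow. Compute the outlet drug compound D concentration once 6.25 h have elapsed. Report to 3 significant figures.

1.39 g/L

V dC/dt = Q(C_in − C) − k V C.
dC/dt = (Q/V) C_in − (Q/V + k) C; effective rate a = Q/V + k = 0.026707 + 0.0565 = 0.083207 h⁻¹.
C_ss = Q C_in/(Q + kV) = 1.1395 g/L; C(t) = C_ss + (C₀ − C_ss) e^(−a t).
C(6.25) = 1.1395 + (0.42055)·e^(−0.083207·6.25) = 1.1395 + (0.42055)·0.59449 = 1.3895 g/L.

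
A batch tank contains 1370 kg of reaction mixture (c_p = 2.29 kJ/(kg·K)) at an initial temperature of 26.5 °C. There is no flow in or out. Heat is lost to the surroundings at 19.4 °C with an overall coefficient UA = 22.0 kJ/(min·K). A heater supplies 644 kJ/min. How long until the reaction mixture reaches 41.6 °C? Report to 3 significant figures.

163 min

M c_p dT/dt = −UA(T − T_amb) + Q̇.
τ = M c_p/UA = 142.60 min; T_ss = T_amb + Q̇/UA = 19.4 + 644/22.0 = 48.673 °C.
T(t) = T_ss + (T₀ − T_ss)e^(−t/τ); set T = 41.6:
t = −τ ln[(T − T_ss)/(T₀ − T_ss)] = −142.60 · ln(0.31898) = 162.94 min.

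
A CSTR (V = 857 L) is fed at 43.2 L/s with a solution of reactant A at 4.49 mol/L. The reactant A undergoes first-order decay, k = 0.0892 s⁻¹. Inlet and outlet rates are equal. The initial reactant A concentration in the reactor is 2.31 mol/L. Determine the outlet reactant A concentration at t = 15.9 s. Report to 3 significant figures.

V dC/dt = Q(C_in − C) − k V C.
This is linear with rate a = Q/V + k = 0.13961 s⁻¹.
C_ss = Q C_in/(Q + kV) = 1.6212 mol/L; C(t) = C_ss + (C₀ − C_ss) e^(−a t).
C(15.9) = 1.6212 + (0.68880)·e^(−0.13961·15.9) = 1.6212 + (0.68880)·0.10863 = 1.6960 mol/L.

1.70 mol/L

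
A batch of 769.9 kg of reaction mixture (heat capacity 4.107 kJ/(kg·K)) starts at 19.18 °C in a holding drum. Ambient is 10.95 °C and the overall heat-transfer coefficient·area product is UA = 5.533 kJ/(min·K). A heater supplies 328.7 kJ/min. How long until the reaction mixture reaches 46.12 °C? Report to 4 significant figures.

M c_p dT/dt = −UA(T − T_amb) + Q̇.
τ = M c_p/UA = 571.476 min; T_ss = T_amb + Q̇/UA = 10.95 + 328.7/5.533 = 70.3572 °C.
T(t) = T_ss + (T₀ − T_ss)e^(−t/τ); set T = 46.12:
t = −τ ln[(T − T_ss)/(T₀ − T_ss)] = −571.476 · ln(0.473594) = 427.125 min.

427.1 min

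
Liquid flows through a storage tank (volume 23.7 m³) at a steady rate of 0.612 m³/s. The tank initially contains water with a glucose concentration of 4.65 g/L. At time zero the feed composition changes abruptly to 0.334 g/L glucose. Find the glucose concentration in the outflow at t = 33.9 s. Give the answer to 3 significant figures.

2.13 g/L

Species balance on the tank: V dC/dt = Q(C_in − C).
So dC/dt = (C_in − C)/τ with τ = V/Q = 23.7/0.612 = 38.725 s.
C approaches C_in exponentially: C(t) = C_in + (C₀ − C_in) e^(−t/τ).
C(33.9) = 0.334 + (4.65 − 0.334)·e^(−33.9/38.725) = 0.334 + (4.3160)·0.41670 = 2.1325 g/L.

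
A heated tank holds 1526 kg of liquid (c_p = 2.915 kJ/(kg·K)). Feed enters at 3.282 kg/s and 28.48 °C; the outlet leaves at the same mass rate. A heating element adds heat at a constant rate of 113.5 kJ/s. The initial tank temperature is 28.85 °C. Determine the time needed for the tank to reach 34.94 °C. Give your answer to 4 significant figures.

350.9 s

M c_p dT/dt = ṁ c_p (T_in − T) + Q̇.
τ = M/ṁ = 464.960 s; T_ss = T_in + Q̇/(ṁ c_p) = 40.3437 °C.
T(t) = T_ss + (T₀ − T_ss) e^(−t/τ). Set T = 34.94:
e^(−t/τ) = (34.94 − 40.3437)/(28.85 − 40.3437) = 0.470143
t = −464.960 · ln(0.470143) = 350.914 s.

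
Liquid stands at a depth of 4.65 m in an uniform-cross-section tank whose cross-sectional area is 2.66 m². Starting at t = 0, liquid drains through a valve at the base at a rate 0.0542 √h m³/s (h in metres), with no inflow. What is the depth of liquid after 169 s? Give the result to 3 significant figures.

0.189 m

With no inflow, A dh/dt = −0.0542 √h.
Separate and integrate: 2(√h − √h₀) = −(0.0542/A) t.
√h = √4.65 − 0.0542·169/(2·2.66) = 2.1564 − 1.7218 = 0.43462.
h = 0.43462² = 0.18889 m.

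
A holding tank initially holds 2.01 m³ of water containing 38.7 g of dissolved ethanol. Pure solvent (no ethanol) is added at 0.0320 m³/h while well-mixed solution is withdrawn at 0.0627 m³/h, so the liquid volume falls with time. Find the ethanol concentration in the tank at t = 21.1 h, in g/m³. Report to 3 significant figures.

Total volume: dV/dt = Q_in − Q_out = -0.030700 m³/h, so V(t) = 2.01 − 0.030700 t and V(21.1) = 1.3622 m³.
Species balance (pure solvent in): dm/dt = −Q_out · m/V(t).
Separate: dm/m = −Q_out dt/V(t) ⇒ ln(m/m₀) = −(Q_out/(Q_in−Q_out)) ln(V/V₀).
m = m₀ (V₀/V)^(Q_out/(Q_in−Q_out)) = 38.7 × (2.01/1.3622)^(-2.0423) = 17.485 g.
C = m/V = 17.485/1.3622 = 12.836 g/m³.

12.8 g/m³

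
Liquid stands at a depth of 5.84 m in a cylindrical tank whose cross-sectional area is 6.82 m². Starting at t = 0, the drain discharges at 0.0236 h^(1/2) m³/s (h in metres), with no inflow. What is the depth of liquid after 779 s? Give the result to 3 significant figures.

Accumulation of liquid (constant cross-section A): A dh/dt = −0.0236 √h.
This is separable: 2 d(√h)/dt = −0.0236/A, so √h = √h₀ − (0.0236/(2A)) t.
√h = √5.84 − 0.0236·779/(2·6.82) = 2.4166 − 1.3478 = 1.0688.
h = 1.0688² = 1.1423 m.

1.14 m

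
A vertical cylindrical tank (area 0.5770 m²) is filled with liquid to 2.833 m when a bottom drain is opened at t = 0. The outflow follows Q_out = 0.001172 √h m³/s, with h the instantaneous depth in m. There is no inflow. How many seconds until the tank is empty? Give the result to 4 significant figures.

With no inflow, A dh/dt = −0.001172 √h.
This is separable: 2 d(√h)/dt = −0.001172/A, so √h = √h₀ − (0.001172/(2A)) t.
Set h = 0: 2√h₀ = (0.001172/A) t_empty ⇒ t_empty = 2A√h₀/0.001172.
t_empty = 2·0.5770·√2.833/0.001172 = 1.15400·1.68315/0.001172 = 1657.30 s.

1657 s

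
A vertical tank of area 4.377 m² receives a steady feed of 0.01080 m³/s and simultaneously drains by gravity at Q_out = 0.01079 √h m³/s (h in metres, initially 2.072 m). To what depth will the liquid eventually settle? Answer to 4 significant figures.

A dh/dt = Q_in − 0.01079 √h. Steady state requires inflow = outflow:
Q_in = 0.01079 √h_ss ⇒ √h_ss = 0.01080/0.01079 = 1.00093.
h_ss = 1.00093² = 1.00185 m. (Since h₀ = 2.072 m > h_ss, the level will fall toward this value.)

1.002 m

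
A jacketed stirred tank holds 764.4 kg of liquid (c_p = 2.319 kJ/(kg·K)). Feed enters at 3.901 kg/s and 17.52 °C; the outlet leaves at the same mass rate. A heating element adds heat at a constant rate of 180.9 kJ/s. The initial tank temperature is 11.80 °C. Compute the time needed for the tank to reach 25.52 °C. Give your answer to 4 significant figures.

149.4 s

First-law balance (no shaft work): M c_p dT/dt = ṁ c_p (T_in − T) + 180.9.
τ = M/ṁ = 195.950 s; T_ss = T_in + Q̇/(ṁ c_p) = 37.5169 °C.
T(t) = T_ss + (T₀ − T_ss) e^(−t/τ). Set T = 25.52:
e^(−t/τ) = (25.52 − 37.5169)/(11.80 − 37.5169) = 0.466498
t = −195.950 · ln(0.466498) = 149.412 s.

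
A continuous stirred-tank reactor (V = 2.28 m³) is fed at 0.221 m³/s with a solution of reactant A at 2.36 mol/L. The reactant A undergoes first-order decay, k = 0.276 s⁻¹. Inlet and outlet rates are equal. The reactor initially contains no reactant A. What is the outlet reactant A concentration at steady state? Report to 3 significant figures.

Accumulation = in − out − consumed: V dC/dt = Q C_in − Q C − k V C.
Steady state (dC/dt = 0): C_ss = Q C_in/(Q + kV) = C_in/(1 + kV/Q).
C_ss = 0.221·2.36/(0.221 + 0.276·2.28) = 0.52156/0.85028 = 0.61340 mol/L.

0.613 mol/L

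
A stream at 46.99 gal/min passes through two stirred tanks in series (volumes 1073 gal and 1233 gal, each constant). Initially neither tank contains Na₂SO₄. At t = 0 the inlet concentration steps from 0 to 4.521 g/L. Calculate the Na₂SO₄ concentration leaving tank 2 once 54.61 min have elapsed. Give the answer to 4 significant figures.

2.948 g/L

Species balance on tank i: dCᵢ/dt = (Cᵢ₋₁ − Cᵢ)/τᵢ with τᵢ = Vᵢ/Q.
τ₁ = 1073/46.99 = 22.8346 min; τ₂ = 1233/46.99 = 26.2396 min.
Tank 1: C₁ = C_in(1 − e^(−t/τ₁)). Tank 2 (τ₁ ≠ τ₂): C₂ = C_in[1 − (τ₁ e^(−t/τ₁) − τ₂ e^(−t/τ₂))/(τ₁ − τ₂)].
At t = 54.61: e^(−t/τ₁) = 0.0914886, e^(−t/τ₂) = 0.124780.
C₂ = 4.521·[1 − (22.8346·0.0914886 − 26.2396·0.124780)/(-3.40498)] = 4.521·0.651960 = 2.94751 g/L.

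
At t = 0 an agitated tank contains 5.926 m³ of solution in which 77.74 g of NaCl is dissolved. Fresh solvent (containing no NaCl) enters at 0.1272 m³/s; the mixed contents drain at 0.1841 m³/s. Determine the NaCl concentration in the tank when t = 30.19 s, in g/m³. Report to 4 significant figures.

6.103 g/m³

Let m(t) be the amount of NaCl. Volume: V(t) = V₀ + (Q_in − Q_out) t = 5.926 − 0.0569000 t; V(30.19) = 4.20819 m³.
No NaCl enters, so dm/dt = −Q_out · (m/V).
Separate: dm/m = −Q_out dt/V(t) ⇒ ln(m/m₀) = −(Q_out/(Q_in−Q_out)) ln(V/V₀).
m = m₀ (V₀/V)^(Q_out/(Q_in−Q_out)) = 77.74 × (5.926/4.20819)^(-3.23550) = 25.6823 g.
C = m/V = 25.6823/4.20819 = 6.10294 g/m³.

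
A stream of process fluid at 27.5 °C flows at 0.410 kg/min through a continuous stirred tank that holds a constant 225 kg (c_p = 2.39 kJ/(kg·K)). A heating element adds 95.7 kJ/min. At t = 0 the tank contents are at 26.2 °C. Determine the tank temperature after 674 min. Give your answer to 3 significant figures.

Energy balance: M c_p dT/dt = ṁ c_p (T_in − T) + 95.7.
τ = M/ṁ = 548.78 min; T_ss = T_in + Q̇/(ṁ c_p) = 27.5 + 95.7/(0.410·2.39) = 125.16 °C.
T approaches T_ss exponentially: T(t) = T_ss + (T₀ − T_ss) e^(−t/τ).
T(674) = 125.16 + (-98.963)·e^(−674/548.78) = 125.16 + (-98.963)·0.29283 = 96.184 °C.

96.2 °C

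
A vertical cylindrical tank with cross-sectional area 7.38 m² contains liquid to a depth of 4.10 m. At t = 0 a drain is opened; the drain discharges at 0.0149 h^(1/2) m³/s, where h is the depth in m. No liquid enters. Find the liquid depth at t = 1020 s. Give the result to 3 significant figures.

0.990 m

A dh/dt = −Q_out = −0.0149 √h.
This is separable: 2 d(√h)/dt = −0.0149/A, so √h = √h₀ − (0.0149/(2A)) t.
√h = √4.10 − 0.0149·1020/(2·7.38) = 2.0248 − 1.0297 = 0.99517.
h = 0.99517² = 0.99037 m.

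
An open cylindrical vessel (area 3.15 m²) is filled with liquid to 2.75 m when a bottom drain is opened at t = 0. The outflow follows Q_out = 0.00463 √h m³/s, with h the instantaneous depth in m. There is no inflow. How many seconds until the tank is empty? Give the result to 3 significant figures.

With no inflow, A dh/dt = −0.00463 √h.
∫ h^(−1/2) dh = −(0.00463/A) ∫ dt, giving 2√h = 2√h₀ − (0.00463/A) t.
Tank is empty when √h = 0: t_empty = 2A√h₀/0.00463.
t_empty = 2·3.15·√2.75/0.00463 = 6.3000·1.6583/0.00463 = 2256.5 s.

2260 s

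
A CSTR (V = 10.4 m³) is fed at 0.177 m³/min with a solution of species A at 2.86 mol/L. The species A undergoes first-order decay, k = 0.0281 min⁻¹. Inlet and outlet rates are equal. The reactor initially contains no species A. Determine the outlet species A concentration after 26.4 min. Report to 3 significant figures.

0.751 mol/L

V dC/dt = Q(C_in − C) − k V C.
This is linear with rate a = Q/V + k = 0.045119 min⁻¹.
C_ss = Q C_in/(Q + kV) = 1.0788 mol/L; C(t) = C_ss + (C₀ − C_ss) e^(−a t).
C(26.4) = 1.0788 + (-1.0788)·e^(−0.045119·26.4) = 1.0788 + (-1.0788)·0.30387 = 0.75099 mol/L.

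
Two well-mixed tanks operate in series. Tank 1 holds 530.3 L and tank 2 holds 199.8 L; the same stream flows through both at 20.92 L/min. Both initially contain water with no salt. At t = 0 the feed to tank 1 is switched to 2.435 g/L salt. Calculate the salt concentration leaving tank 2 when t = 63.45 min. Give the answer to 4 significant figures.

Time constants: τᵢ = Vᵢ/Q for each well-mixed tank.
τ₁ = 530.3/20.92 = 25.3489 min; τ₂ = 199.8/20.92 = 9.55067 min.
Solving the cascade with C₁(0)=C₂(0)=0 gives C₂(t) = C_in[1 − (τ₁ e^(−t/τ₁) − τ₂ e^(−t/τ₂))/(τ₁ − τ₂)].
At t = 63.45: e^(−t/τ₁) = 0.0818340, e^(−t/τ₂) = 0.00130244.
C₂ = 2.435·[1 − (25.3489·0.0818340 − 9.55067·0.00130244)/(15.7983)] = 2.435·0.869482 = 2.11719 g/L.

2.117 g/L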